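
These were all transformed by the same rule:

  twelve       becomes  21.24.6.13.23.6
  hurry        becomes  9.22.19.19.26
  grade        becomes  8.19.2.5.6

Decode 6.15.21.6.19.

t is letter #20 and maps to 21: an offset of 1. Each letter is replaced by its alphabet position (a=1..z=26) + 1.
Decoding 6.15.21.6.19: 6→(6−1)÷1=5=e, 15→(15−1)÷1=14=n, 21→(21−1)÷1=20=t, 6→(6−1)÷1=5=e, 19→(19−1)÷1=18=r.

enter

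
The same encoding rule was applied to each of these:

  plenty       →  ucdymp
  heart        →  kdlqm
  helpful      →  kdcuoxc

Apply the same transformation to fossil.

p(15)→u(20) and l(11)→c(2) fit y≡11x+11 (mod 26); the inverse of 11 mod 26 is 19. This is an affine cipher: with a=0,…,z=25, each position x becomes (11x+11) mod 26.
For fossil: f(5)→11·5+11≡14=o; o(14)→11·14+11≡9=j; s(18)→11·18+11≡1=b; s(18)→11·18+11≡1=b; i(8)→11·8+11≡21=v; l(11)→11·11+11≡2=c (all mod 26).

ojbbvc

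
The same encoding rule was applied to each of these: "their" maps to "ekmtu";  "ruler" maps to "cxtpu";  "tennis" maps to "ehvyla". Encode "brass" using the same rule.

Shifts by position in their: pos 0: t→e (+11), pos 1: h→k (+3), pos 2: e→m (+8), pos 3: i→t (+11), pos 4: r→u (+3) — repeating every 3. A repeating key of period 3 is used — shifts +11, +3, +8 over and over.
Applying it to brass: b+11=m, r+3=u, a+8=i, s+11=d, s+3=v.

muidv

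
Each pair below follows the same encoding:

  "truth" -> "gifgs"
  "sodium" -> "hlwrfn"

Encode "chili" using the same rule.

xsror

This is the alphabet-reversal cipher (Atbash): a becomes z, b becomes y, etc.
On chili: c↔x, h↔s, i↔r, l↔o, i↔r.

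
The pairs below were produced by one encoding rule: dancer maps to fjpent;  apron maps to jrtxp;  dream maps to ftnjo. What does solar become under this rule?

The shift depends on letter class: consonant d→f is +2, but vowel a→j is +9. Vowels shift forward by 9 and consonants shift forward by 2.
Applying it to solar: s(cons)+2=u, o(vowel)+9=x, l(cons)+2=n, a(vowel)+9=j, r(cons)+2=t.

uxnjt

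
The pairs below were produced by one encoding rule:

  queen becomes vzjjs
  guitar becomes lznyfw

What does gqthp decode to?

block

This is a Caesar cipher with shift 5.
Decoding gqthp: g−5=b, q−5=l, t−5=o, h−5=c, p−5=k.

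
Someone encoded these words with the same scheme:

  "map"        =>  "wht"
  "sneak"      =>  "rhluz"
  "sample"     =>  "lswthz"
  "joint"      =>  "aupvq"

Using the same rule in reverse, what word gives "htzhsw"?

plasma

The output letters match the input read backwards, each shifted +7: map reversed is pam. Read the word backwards and shift each letter +7.
Reversing it on htzhsw: shift back: h−7=a, t−7=m, z−7=s, h−7=a, s−7=l, w−7=p → amsalp; then reverse → plasma.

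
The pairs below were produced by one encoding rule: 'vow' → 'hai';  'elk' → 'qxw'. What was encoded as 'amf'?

oat

Compare letters: v→h is +12, o→a is +12, w→i is +12 — a constant shift. Each letter is shifted forward by 12 in the alphabet (a Caesar shift of +12).
Undoing it on amf: a−12=o, m−12=a, f−12=t.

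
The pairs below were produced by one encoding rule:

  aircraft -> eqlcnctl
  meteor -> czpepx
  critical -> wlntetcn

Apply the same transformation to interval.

The output letters match the input read backwards, each shifted +11: aircraft reversed is tfarcria. The word is reversed, then every letter is shifted forward by 11.
On interval: reverse → lavretni; then shift: l+11=w, a+11=l, v+11=g, r+11=c, e+11=p, t+11=e, n+11=y, i+11=t.

wlgcpeyt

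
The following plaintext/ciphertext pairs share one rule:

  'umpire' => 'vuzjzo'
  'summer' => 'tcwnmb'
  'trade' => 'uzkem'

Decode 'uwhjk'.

The shifts repeat in a cycle of length 3: positions 0,1,… shift by +1, +8, +10, then the pattern repeats.
Undoing it on uwhjk: u−1=t, w−8=o, h−10=x, j−1=i, k−8=c.

toxic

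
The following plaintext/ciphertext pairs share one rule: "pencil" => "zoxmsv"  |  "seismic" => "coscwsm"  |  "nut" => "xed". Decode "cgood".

Compare letters: p→z is +10, e→o is +10, n→x is +10 — a constant shift. It's a constant shift of +10 (ROT10).
Decoding cgood: c−10=s, g−10=w, o−10=e, o−10=e, d−10=t.

sweet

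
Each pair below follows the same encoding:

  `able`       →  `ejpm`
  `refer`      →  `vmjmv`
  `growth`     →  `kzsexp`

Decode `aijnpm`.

It's a Vigenère-style cipher with numeric key [4,8]: position i shifts by key[i mod 2].
Decoding aijnpm: a−4=w, i−8=a, j−4=f, n−8=f, p−4=l, m−8=e.

waffle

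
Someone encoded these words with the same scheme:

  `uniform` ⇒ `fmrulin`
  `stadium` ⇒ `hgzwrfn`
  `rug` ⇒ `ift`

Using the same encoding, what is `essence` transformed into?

Each pair mirrors across the alphabet (u↔f, n↔m, i↔r): positions sum to 25. Each letter is replaced by its mirror in the alphabet: a↔z, b↔y, c↔x, and so on (the Atbash cipher).
Applying it to essence: e↔v, s↔h, s↔h, e↔v, n↔m, c↔x, e↔v.

vhhvmxv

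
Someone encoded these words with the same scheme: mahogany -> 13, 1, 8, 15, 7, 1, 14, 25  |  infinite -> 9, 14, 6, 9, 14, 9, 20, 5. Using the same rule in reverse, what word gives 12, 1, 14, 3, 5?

lance

Each letter is replaced by its alphabet position (a=1, b=2, …, z=26).
Undoing it on 12, 1, 14, 3, 5: 12=l, 1=a, 14=n, 3=c, 5=e.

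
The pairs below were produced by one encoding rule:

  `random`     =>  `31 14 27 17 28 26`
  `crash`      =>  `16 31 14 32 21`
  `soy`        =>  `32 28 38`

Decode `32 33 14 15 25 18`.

r is letter #18 and maps to 31: an offset of 13. The number is (letter's place in the alphabet, a=1) + 13.
Reversing it on 32 33 14 15 25 18: 32→(32−13)÷1=19=s, 33→(33−13)÷1=20=t, 14→(14−13)÷1=1=a, 15→(15−13)÷1=2=b, 25→(25−13)÷1=12=l, 18→(18−13)÷1=5=e.

stable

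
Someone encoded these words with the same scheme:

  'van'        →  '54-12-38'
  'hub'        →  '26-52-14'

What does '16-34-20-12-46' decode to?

clear

v(#22)→54 and a(#1)→12: differences scale by 2, so n = 2·pos + 10. With a=1..z=26, the number is 2·pos + 10.
Reversing it on 16-34-20-12-46: 16→(16−10)÷2=3=c, 34→(34−10)÷2=12=l, 20→(20−10)÷2=5=e, 12→(12−10)÷2=1=a, 46→(46−10)÷2=18=r.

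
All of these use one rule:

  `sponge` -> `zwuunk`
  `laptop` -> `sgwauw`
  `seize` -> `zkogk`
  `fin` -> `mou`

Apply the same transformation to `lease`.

skgzk

The shift depends on letter class: consonant s→z is +7, but vowel o→u is +6. The rule splits by letter class: vowels +6, consonants +7.
Applying it to lease: l(cons)+7=s, e(vowel)+6=k, a(vowel)+6=g, s(cons)+7=z, e(vowel)+6=k.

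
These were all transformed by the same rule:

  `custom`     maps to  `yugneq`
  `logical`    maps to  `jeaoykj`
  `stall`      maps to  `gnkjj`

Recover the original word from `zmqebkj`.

removal

Each letter's alphabet position (a=0..z=25) is mapped through 7·x+10 mod 26 — an affine cipher.
Undoing it on zmqebkj: z(25)→15·(25−10)≡17=r; m(12)→15·(12−10)≡4=e; q(16)→15·(16−10)≡12=m; e(4)→15·(4−10)≡14=o; b(1)→15·(1−10)≡21=v; k(10)→15·(10−10)≡0=a; j(9)→15·(9−10)≡11=l (all mod 26).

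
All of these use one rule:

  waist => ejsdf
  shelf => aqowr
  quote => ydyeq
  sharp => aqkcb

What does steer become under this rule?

In waist: w→e is +8, a→j is +9, i→s is +10, s→d is +11 — the shift increases by 1 each position. The shift increases by 1 at each position, starting from +8: 8, 9, 10, ….
Applying it to steer: s+8=a, t+9=c, e+10=o, e+11=p, r+12=d.

acopd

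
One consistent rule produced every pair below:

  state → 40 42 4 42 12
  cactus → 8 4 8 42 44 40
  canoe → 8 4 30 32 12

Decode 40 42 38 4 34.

strap

s(#19)→40 and t(#20)→42: differences scale by 2, so n = 2·pos + 2. The formula is n = 2×(alphabet index, a=1) + 2.
Reversing it on 40 42 38 4 34: 40→(40−2)÷2=19=s, 42→(42−2)÷2=20=t, 38→(38−2)÷2=18=r, 4→(4−2)÷2=1=a, 34→(34−2)÷2=16=p.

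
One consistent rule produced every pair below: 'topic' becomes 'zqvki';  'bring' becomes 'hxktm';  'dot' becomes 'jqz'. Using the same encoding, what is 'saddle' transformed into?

ycjjrg

Two shifts are in play — +2 for a/e/i/o/u, +6 for every other letter.
On saddle: s(cons)+6=y, a(vowel)+2=c, d(cons)+6=j, d(cons)+6=j, l(cons)+6=r, e(vowel)+2=g.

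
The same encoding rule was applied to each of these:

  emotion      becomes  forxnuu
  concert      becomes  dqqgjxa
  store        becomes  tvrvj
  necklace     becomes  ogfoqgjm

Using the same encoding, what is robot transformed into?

Letter i (0-indexed) is shifted by i+1, so successive shifts are 1, 2, 3, ….
Applying it to robot: r+1=s, o+2=q, b+3=e, o+4=s, t+5=y.

sqesy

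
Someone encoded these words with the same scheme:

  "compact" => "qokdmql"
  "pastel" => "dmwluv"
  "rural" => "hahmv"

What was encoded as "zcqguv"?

c(2)→q(16) and o(14)→o(14) fit y≡15x+12 (mod 26); the inverse of 15 mod 26 is 7. Treating letters as 0–25, the rule is x ↦ 15x + 12 (mod 26).
Reversing it on zcqguv: z(25)→7·(25−12)≡13=n; c(2)→7·(2−12)≡8=i; q(16)→7·(16−12)≡2=c; g(6)→7·(6−12)≡10=k; u(20)→7·(20−12)≡4=e; v(21)→7·(21−12)≡11=l (all mod 26).

nickel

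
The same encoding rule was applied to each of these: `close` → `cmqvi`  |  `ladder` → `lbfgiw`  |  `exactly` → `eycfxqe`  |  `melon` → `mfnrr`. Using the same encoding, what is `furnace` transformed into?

In close: c→c is +0, l→m is +1, o→q is +2, s→v is +3 — the shift increases by 1 each position. The shift increases by 1 at each position, starting from +0: 0, 1, 2, ….
On furnace: f+0=f, u+1=v, r+2=t, n+3=q, a+4=e, c+5=h, e+6=k.

fvtqehk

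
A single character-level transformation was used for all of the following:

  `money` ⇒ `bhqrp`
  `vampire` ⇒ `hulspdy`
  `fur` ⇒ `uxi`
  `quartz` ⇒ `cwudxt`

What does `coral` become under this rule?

The output letters match the input read backwards, each shifted +3: money reversed is yenom. The word is reversed, then every letter is shifted forward by 3.
On coral: reverse → laroc; then shift: l+3=o, a+3=d, r+3=u, o+3=r, c+3=f.

odurf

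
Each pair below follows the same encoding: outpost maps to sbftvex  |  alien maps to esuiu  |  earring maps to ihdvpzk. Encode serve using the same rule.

Shifts by position in outpost: pos 0: o→s (+4), pos 1: u→b (+7), pos 2: t→f (+12), pos 3: p→t (+4), pos 4: o→v (+7), pos 5: s→e (+12) — repeating every 3. A repeating key of period 3 is used — shifts +4, +7, +12 over and over.
On serve: s+4=w, e+7=l, r+12=d, v+4=z, e+7=l.

wldzl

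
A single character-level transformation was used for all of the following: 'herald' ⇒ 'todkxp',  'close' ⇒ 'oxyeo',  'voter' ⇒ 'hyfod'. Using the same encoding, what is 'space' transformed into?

Vowels shift forward by 10 and consonants shift forward by 12.
On space: s(cons)+12=e, p(cons)+12=b, a(vowel)+10=k, c(cons)+12=o, e(vowel)+10=o.

ebkoo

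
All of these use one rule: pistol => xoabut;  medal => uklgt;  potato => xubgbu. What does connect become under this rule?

kuvvkkb

Two shifts are in play — +6 for a/e/i/o/u, +8 for every other letter.
On connect: c(cons)+8=k, o(vowel)+6=u, n(cons)+8=v, n(cons)+8=v, e(vowel)+6=k, c(cons)+8=k, t(cons)+8=b.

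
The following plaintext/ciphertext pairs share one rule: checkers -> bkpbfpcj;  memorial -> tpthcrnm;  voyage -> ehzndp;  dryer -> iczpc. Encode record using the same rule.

cpbhci

Treating letters as 0–25, the rule is x ↦ 7x + 13 (mod 26).
On record: r(17)→7·17+13≡2=c; e(4)→7·4+13≡15=p; c(2)→7·2+13≡1=b; o(14)→7·14+13≡7=h; r(17)→7·17+13≡2=c; d(3)→7·3+13≡8=i (all mod 26).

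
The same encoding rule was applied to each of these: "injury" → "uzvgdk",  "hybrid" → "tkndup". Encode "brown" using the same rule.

ndaiz

Compare letters: i→u is +12, n→z is +12, j→v is +12 — a constant shift. It's a constant shift of +12 (ROT12).
Applying it to brown: b+12=n, r+12=d, o+12=a, w+12=i, n+12=z.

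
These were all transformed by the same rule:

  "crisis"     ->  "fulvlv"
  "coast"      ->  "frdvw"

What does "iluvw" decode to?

Every letter moves 3 places later in the alphabet, wrapping around z→a.
Reversing it on iluvw: i−3=f, l−3=i, u−3=r, v−3=s, w−3=t.

first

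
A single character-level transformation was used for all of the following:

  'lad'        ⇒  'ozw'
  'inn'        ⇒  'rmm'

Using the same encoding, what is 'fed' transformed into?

Each pair mirrors across the alphabet (l↔o, a↔z, d↔w): positions sum to 25. This is the alphabet-reversal cipher (Atbash): a becomes z, b becomes y, etc.
For fed: f↔u, e↔v, d↔w.

uvw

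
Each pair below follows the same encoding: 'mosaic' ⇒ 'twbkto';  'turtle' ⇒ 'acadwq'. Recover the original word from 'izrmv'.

In mosaic: m→t is +7, o→w is +8, s→b is +9, a→k is +10 — the shift increases by 1 each position. Each letter shifts forward by (position + 7), i.e. 7, 8, 9, … — the shift grows by one for each successive letter.
Undoing it on izrmv: i−7=b, z−8=r, r−9=i, m−10=c, v−11=k.

brick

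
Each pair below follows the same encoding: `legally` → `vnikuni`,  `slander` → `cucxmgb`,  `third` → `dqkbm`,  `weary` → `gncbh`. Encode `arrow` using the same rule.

katyf

Shifts by position in legally: pos 0: l→v (+10), pos 1: e→n (+9), pos 2: g→i (+2), pos 3: a→k (+10), pos 4: l→u (+9), pos 5: l→n (+2) — repeating every 3. A repeating key of period 3 is used — shifts +10, +9, +2 over and over.
For arrow: a+10=k, r+9=a, r+2=t, o+10=y, w+9=f.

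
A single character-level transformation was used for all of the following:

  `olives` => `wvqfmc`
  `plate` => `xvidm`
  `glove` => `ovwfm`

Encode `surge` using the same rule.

A repeating key of period 2 is used — shifts +8, +10 over and over.
On surge: s+8=a, u+10=e, r+8=z, g+10=q, e+8=m.

aezqm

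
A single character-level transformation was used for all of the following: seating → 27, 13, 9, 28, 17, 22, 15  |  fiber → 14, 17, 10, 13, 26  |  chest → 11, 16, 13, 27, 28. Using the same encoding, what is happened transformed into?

16, 9, 24, 24, 13, 22, 13, 12

s is letter #19 and maps to 27: an offset of 8. Letters become their 1-based position plus 8 (so a→9, b→10, …).
Applying it to happened: h=8→16, a=1→9, p=16→24, p=16→24, e=5→13, n=14→22, e=5→13, d=4→12.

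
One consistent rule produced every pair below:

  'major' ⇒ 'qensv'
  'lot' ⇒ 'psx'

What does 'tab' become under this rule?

Every letter moves 4 places later in the alphabet, wrapping around z→a.
On tab: t+4=x, a+4=e, b+4=f.

xef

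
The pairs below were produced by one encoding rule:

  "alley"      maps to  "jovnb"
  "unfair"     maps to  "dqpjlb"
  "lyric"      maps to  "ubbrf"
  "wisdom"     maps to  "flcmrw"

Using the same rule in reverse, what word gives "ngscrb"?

Shifts by position in alley: pos 0: a→j (+9), pos 1: l→o (+3), pos 2: l→v (+10), pos 3: e→n (+9), pos 4: y→b (+3) — repeating every 3. A repeating key of period 3 is used — shifts +9, +3, +10 over and over.
Undoing it on ngscrb: n−9=e, g−3=d, s−10=i, c−9=t, r−3=o, b−10=r.

editor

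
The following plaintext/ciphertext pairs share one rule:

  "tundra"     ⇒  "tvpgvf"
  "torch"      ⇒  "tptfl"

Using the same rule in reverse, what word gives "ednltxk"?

In tundra: t→t is +0, u→v is +1, n→p is +2, d→g is +3 — the shift increases by 1 each position. Each letter shifts forward by its position index (0, 1, 2, …) — the shift grows by one for each successive letter.
Reversing it on ednltxk: e−0=e, d−1=c, n−2=l, l−3=i, t−4=p, x−5=s, k−6=e.

eclipse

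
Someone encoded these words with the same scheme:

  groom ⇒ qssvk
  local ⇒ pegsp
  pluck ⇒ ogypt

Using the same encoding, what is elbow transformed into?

asfpi

The output letters match the input read backwards, each shifted +4: groom reversed is moorg. Read the word backwards and shift each letter +4.
Applying it to elbow: reverse → woble; then shift: w+4=a, o+4=s, b+4=f, l+4=p, e+4=i.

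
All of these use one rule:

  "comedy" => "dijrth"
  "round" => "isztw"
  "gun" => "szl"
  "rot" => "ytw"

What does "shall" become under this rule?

qqfmx

Two steps: reverse the string, then apply a Caesar shift of +5.
On shall: reverse → llahs; then shift: l+5=q, l+5=q, a+5=f, h+5=m, s+5=x.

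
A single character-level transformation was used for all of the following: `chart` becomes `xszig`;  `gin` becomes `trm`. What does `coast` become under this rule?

Each pair mirrors across the alphabet (c↔x, h↔s, a↔z): positions sum to 25. This is the alphabet-reversal cipher (Atbash): a becomes z, b becomes y, etc.
For coast: c↔x, o↔l, a↔z, s↔h, t↔g.

xlzhg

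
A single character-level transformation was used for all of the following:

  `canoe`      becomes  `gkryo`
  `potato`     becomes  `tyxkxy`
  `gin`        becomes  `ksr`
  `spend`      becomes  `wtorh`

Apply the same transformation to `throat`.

The shift depends on letter class: consonant c→g is +4, but vowel a→k is +10. Two shifts are in play — +10 for a/e/i/o/u, +4 for every other letter.
On throat: t(cons)+4=x, h(cons)+4=l, r(cons)+4=v, o(vowel)+10=y, a(vowel)+10=k, t(cons)+4=x.

xlvykx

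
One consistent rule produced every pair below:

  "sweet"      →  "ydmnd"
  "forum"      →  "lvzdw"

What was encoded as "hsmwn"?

In sweet: s→y is +6, w→d is +7, e→m is +8, e→n is +9 — the shift increases by 1 each position. Each letter shifts forward by (position + 6), i.e. 6, 7, 8, … — the shift grows by one for each successive letter.
Decoding hsmwn: h−6=b, s−7=l, m−8=e, w−9=n, n−10=d.

blend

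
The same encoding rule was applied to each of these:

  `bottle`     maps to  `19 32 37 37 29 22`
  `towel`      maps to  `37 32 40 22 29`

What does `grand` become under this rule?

Each letter is replaced by its alphabet position (a=1..z=26) + 17.
On grand: g=7→24, r=18→35, a=1→18, n=14→31, d=4→21.

24 35 18 31 21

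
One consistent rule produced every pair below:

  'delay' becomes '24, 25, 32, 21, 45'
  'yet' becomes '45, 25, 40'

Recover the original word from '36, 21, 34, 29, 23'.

panic

d is letter #4 and maps to 24: an offset of 20. Letters become their 1-based position plus 20 (so a→21, b→22, …).
Decoding 36, 21, 34, 29, 23: 36→(36−20)÷1=16=p, 21→(21−20)÷1=1=a, 34→(34−20)÷1=14=n, 29→(29−20)÷1=9=i, 23→(23−20)÷1=3=c.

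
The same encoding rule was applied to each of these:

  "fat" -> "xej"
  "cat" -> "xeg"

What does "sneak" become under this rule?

oeirw

Read the word backwards and shift each letter +4.
For sneak: reverse → kaens; then shift: k+4=o, a+4=e, e+4=i, n+4=r, s+4=w.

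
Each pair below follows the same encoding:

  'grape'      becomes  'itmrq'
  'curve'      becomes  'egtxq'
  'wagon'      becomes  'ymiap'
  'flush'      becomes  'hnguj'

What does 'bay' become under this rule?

The shift depends on letter class: consonant g→i is +2, but vowel a→m is +12. The rule splits by letter class: vowels +12, consonants +2.
For bay: b(cons)+2=d, a(vowel)+12=m, y(cons)+2=a.

dma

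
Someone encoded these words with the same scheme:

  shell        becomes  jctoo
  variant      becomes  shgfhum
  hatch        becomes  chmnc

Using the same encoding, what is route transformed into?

Each letter's alphabet position (a=0..z=25) is mapped through 3·x+7 mod 26 — an affine cipher.
For route: r(17)→3·17+7≡6=g; o(14)→3·14+7≡23=x; u(20)→3·20+7≡15=p; t(19)→3·19+7≡12=m; e(4)→3·4+7≡19=t (all mod 26).

gxpmt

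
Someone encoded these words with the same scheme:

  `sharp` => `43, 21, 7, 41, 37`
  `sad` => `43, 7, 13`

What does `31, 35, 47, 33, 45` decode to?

s(#19)→43 and h(#8)→21: differences scale by 2, so n = 2·pos + 5. The formula is n = 2×(alphabet index, a=1) + 5.
Reversing it on 31, 35, 47, 33, 45: 31→(31−5)÷2=13=m, 35→(35−5)÷2=15=o, 47→(47−5)÷2=21=u, 33→(33−5)÷2=14=n, 45→(45−5)÷2=20=t.

mount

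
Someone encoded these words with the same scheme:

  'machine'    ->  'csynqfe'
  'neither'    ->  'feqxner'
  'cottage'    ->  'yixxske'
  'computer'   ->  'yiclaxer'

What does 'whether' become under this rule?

This is an affine cipher: with a=0,…,z=25, each position x becomes (3x+18) mod 26.
For whether: w(22)→3·22+18≡6=g; h(7)→3·7+18≡13=n; e(4)→3·4+18≡4=e; t(19)→3·19+18≡23=x; h(7)→3·7+18≡13=n; e(4)→3·4+18≡4=e; r(17)→3·17+18≡17=r (all mod 26).

gnexner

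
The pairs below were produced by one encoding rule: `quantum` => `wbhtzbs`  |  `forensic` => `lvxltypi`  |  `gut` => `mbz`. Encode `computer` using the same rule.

Two shifts are in play — +7 for a/e/i/o/u, +6 for every other letter.
Applying it to computer: c(cons)+6=i, o(vowel)+7=v, m(cons)+6=s, p(cons)+6=v, u(vowel)+7=b, t(cons)+6=z, e(vowel)+7=l, r(cons)+6=x.

ivsvbzlx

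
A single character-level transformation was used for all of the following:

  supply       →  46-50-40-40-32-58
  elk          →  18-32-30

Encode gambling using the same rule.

22-10-34-12-32-26-36-22

s(#19)→46 and u(#21)→50: differences scale by 2, so n = 2·pos + 8. Each letter becomes 2×(its alphabet position, a=1..z=26) + 8.
For gambling: g=7→22, a=1→10, m=13→34, b=2→12, l=12→32, i=9→26, n=14→36, g=7→22.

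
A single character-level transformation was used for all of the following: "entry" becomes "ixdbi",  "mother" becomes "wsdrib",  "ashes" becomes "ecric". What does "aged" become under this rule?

The rule splits by letter class: vowels +4, consonants +10.
On aged: a(vowel)+4=e, g(cons)+10=q, e(vowel)+4=i, d(cons)+10=n.

eqin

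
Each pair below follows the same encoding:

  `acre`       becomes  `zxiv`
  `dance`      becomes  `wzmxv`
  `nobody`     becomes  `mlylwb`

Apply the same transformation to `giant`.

Each pair mirrors across the alphabet (a↔z, c↔x, r↔i): positions sum to 25. Each letter is replaced by its mirror in the alphabet: a↔z, b↔y, c↔x, and so on (the Atbash cipher).
On giant: g↔t, i↔r, a↔z, n↔m, t↔g.

trzmg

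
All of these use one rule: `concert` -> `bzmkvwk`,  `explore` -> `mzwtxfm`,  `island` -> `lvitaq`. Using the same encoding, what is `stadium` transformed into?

ucqliba

The output letters match the input read backwards, each shifted +8: concert reversed is trecnoc. Two steps: reverse the string, then apply a Caesar shift of +8.
Applying it to stadium: reverse → muidats; then shift: m+8=u, u+8=c, i+8=q, d+8=l, a+8=i, t+8=b, s+8=a.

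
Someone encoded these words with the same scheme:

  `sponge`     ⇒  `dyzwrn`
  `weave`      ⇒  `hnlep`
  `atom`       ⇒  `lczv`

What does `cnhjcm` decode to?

Shifts by position in sponge: pos 0: s→d (+11), pos 1: p→y (+9), pos 2: o→z (+11), pos 3: n→w (+9) — repeating every 2. A repeating key of period 2 is used — shifts +11, +9 over and over.
Undoing it on cnhjcm: c−11=r, n−9=e, h−11=w, j−9=a, c−11=r, m−9=d.

reward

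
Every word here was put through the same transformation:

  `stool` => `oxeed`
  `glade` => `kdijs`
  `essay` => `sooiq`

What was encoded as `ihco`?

axis

s(18)→o(14) and t(19)→x(23) fit y≡9x+8 (mod 26); the inverse of 9 mod 26 is 3. Treating letters as 0–25, the rule is x ↦ 9x + 8 (mod 26).
Reversing it on ihco: i(8)→3·(8−8)≡0=a; h(7)→3·(7−8)≡23=x; c(2)→3·(2−8)≡8=i; o(14)→3·(14−8)≡18=s (all mod 26).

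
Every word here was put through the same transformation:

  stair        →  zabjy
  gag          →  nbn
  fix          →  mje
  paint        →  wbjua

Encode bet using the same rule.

The shift depends on letter class: consonant s→z is +7, but vowel a→b is +1. Vowels shift forward by 1 and consonants shift forward by 7.
For bet: b(cons)+7=i, e(vowel)+1=f, t(cons)+7=a.

ifa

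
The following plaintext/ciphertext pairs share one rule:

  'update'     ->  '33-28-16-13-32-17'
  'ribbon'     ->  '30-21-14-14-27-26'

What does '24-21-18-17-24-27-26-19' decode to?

u is letter #21 and maps to 33: an offset of 12. Each letter is replaced by its alphabet position (a=1..z=26) + 12.
Undoing it on 24-21-18-17-24-27-26-19: 24→(24−12)÷1=12=l, 21→(21−12)÷1=9=i, 18→(18−12)÷1=6=f, 17→(17−12)÷1=5=e, 24→(24−12)÷1=12=l, 27→(27−12)÷1=15=o, 26→(26−12)÷1=14=n, 19→(19−12)÷1=7=g.

lifelong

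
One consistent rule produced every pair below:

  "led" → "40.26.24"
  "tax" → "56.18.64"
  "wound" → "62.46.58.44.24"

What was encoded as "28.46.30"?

l(#12)→40 and e(#5)→26: differences scale by 2, so n = 2·pos + 16. With a=1..z=26, the number is 2·pos + 16.
Undoing it on 28.46.30: 28→(28−16)÷2=6=f, 46→(46−16)÷2=15=o, 30→(30−16)÷2=7=g.

fog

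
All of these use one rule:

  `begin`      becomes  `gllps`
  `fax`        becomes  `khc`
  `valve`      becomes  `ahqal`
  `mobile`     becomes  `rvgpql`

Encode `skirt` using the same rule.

xppwy

The shift depends on letter class: consonant b→g is +5, but vowel e→l is +7. Vowels shift forward by 7 and consonants shift forward by 5.
Applying it to skirt: s(cons)+5=x, k(cons)+5=p, i(vowel)+7=p, r(cons)+5=w, t(cons)+5=y.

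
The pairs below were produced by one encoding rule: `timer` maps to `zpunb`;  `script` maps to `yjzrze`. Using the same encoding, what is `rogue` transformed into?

xvodo

In timer: t→z is +6, i→p is +7, m→u is +8, e→n is +9 — the shift increases by 1 each position. The shift increases by 1 at each position, starting from +6: 6, 7, 8, ….
Applying it to rogue: r+6=x, o+7=v, g+8=o, u+9=d, e+10=o.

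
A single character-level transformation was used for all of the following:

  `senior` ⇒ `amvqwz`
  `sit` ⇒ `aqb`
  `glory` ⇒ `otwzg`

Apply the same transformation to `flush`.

ntcap

Compare letters: s→a is +8, e→m is +8, n→v is +8 — a constant shift. Each letter is shifted forward by 8 in the alphabet (a Caesar shift of +8).
Applying it to flush: f+8=n, l+8=t, u+8=c, s+8=a, h+8=p.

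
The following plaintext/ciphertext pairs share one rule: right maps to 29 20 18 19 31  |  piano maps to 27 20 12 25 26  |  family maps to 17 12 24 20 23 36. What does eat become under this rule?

16 12 31

r is letter #18 and maps to 29: an offset of 11. Letters become their 1-based position plus 11 (so a→12, b→13, …).
On eat: e=5→16, a=1→12, t=20→31.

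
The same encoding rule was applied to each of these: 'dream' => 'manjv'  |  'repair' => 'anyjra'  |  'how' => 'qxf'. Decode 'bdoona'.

suffer

Compare letters: d→m is +9, r→a is +9, e→n is +9 — a constant shift. It's a constant shift of +9 (ROT9).
Undoing it on bdoona: b−9=s, d−9=u, o−9=f, o−9=f, n−9=e, a−9=r.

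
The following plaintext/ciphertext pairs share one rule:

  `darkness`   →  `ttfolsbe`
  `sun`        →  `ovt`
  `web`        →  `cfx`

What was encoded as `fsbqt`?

Read the word backwards and shift each letter +1.
Decoding fsbqt: shift back: f−1=e, s−1=r, b−1=a, q−1=p, t−1=s → eraps; then reverse → spare.

spare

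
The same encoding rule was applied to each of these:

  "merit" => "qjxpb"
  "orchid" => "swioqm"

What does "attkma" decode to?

Letter i (0-indexed) is shifted by i+4, so successive shifts are 4, 5, 6, ….
Reversing it on attkma: a−4=w, t−5=o, t−6=n, k−7=d, m−8=e, a−9=r.

wonder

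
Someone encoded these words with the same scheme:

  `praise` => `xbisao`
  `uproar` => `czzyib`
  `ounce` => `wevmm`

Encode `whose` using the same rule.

Shifts by position in praise: pos 0: p→x (+8), pos 1: r→b (+10), pos 2: a→i (+8), pos 3: i→s (+10) — repeating every 2. It's a Vigenère-style cipher with numeric key [8,10]: position i shifts by key[i mod 2].
For whose: w+8=e, h+10=r, o+8=w, s+10=c, e+8=m.

erwcm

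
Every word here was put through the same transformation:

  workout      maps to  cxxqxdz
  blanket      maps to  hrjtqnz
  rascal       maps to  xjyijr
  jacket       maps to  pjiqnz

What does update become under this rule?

Two shifts are in play — +9 for a/e/i/o/u, +6 for every other letter.
On update: u(vowel)+9=d, p(cons)+6=v, d(cons)+6=j, a(vowel)+9=j, t(cons)+6=z, e(vowel)+9=n.

dvjjzn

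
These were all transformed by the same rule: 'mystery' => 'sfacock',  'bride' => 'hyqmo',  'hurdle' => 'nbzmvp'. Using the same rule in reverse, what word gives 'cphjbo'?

Each letter shifts forward by (position + 6), i.e. 6, 7, 8, … — the shift grows by one for each successive letter.
Undoing it on cphjbo: c−6=w, p−7=i, h−8=z, j−9=a, b−10=r, o−11=d.

wizard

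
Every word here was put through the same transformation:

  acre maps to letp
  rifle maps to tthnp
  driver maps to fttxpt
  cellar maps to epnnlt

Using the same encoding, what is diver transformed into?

ftxpt

The shift depends on letter class: consonant c→e is +2, but vowel a→l is +11. Vowels shift forward by 11 and consonants shift forward by 2.
On diver: d(cons)+2=f, i(vowel)+11=t, v(cons)+2=x, e(vowel)+11=p, r(cons)+2=t.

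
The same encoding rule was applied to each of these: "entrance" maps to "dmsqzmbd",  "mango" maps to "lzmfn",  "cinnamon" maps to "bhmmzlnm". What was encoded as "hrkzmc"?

island

Compare letters: e→d is +25, n→m is +25, t→s is +25 — a constant shift. It's a constant shift of +25 (ROT25).
Reversing it on hrkzmc: h−25=i, r−25=s, k−25=l, z−25=a, m−25=n, c−25=d.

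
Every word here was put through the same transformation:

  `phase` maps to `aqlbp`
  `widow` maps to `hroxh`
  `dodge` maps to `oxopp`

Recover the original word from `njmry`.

cabin

Shifts by position in phase: pos 0: p→a (+11), pos 1: h→q (+9), pos 2: a→l (+11), pos 3: s→b (+9) — repeating every 2. The shifts repeat in a cycle of length 2: positions 0,1,… shift by +11, +9, then the pattern repeats.
Undoing it on njmry: n−11=c, j−9=a, m−11=b, r−9=i, y−11=n.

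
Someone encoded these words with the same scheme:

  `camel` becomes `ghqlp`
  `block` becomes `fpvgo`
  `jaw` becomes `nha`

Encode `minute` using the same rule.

The shift depends on letter class: consonant c→g is +4, but vowel a→h is +7. Two shifts are in play — +7 for a/e/i/o/u, +4 for every other letter.
For minute: m(cons)+4=q, i(vowel)+7=p, n(cons)+4=r, u(vowel)+7=b, t(cons)+4=x, e(vowel)+7=l.

qprbxl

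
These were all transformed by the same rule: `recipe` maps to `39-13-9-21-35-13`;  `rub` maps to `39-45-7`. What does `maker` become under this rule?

29-5-25-13-39

r(#18)→39 and e(#5)→13: differences scale by 2, so n = 2·pos + 3. With a=1..z=26, the number is 2·pos + 3.
For maker: m=13→29, a=1→5, k=11→25, e=5→13, r=18→39.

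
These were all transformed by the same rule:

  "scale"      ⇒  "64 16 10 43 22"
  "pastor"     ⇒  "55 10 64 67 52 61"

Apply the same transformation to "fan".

25 10 49

s(#19)→64 and c(#3)→16: differences scale by 3, so n = 3·pos + 7. With a=1..z=26, the number is 3·pos + 7.
Applying it to fan: f=6→25, a=1→10, n=14→49.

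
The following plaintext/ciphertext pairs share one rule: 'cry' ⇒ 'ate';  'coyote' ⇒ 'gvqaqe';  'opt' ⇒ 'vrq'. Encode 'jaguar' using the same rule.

tcwicl

The output letters match the input read backwards, each shifted +2: cry reversed is yrc. Two steps: reverse the string, then apply a Caesar shift of +2.
Applying it to jaguar: reverse → raugaj; then shift: r+2=t, a+2=c, u+2=w, g+2=i, a+2=c, j+2=l.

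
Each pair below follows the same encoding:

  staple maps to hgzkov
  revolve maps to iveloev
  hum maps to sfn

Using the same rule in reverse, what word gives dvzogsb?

Each pair mirrors across the alphabet (s↔h, t↔g, a↔z): positions sum to 25. Letters are reflected about the middle of the alphabet (position → 25−position): Atbash.
Undoing it on dvzogsb: d↔w, v↔e, z↔a, o↔l, g↔t, s↔h, b↔y.

wealthy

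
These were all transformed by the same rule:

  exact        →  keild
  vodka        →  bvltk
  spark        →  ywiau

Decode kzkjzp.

escape

In exact: e→k is +6, x→e is +7, a→i is +8, c→l is +9 — the shift increases by 1 each position. Letter i (0-indexed) is shifted by i+6, so successive shifts are 6, 7, 8, ….
Undoing it on kzkjzp: k−6=e, z−7=s, k−8=c, j−9=a, z−10=p, p−11=e.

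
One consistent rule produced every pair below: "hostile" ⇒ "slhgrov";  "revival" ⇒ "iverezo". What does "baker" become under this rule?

Each pair mirrors across the alphabet (h↔s, o↔l, s↔h): positions sum to 25. Each letter is replaced by its mirror in the alphabet: a↔z, b↔y, c↔x, and so on (the Atbash cipher).
For baker: b↔y, a↔z, k↔p, e↔v, r↔i.

yzpvi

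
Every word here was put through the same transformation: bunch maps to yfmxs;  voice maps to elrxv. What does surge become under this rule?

hfitv

Each pair mirrors across the alphabet (b↔y, u↔f, n↔m): positions sum to 25. Each letter is replaced by its mirror in the alphabet: a↔z, b↔y, c↔x, and so on (the Atbash cipher).
Applying it to surge: s↔h, u↔f, r↔i, g↔t, e↔v.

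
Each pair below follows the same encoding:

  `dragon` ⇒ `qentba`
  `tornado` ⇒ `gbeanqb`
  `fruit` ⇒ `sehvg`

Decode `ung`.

hat

It's a constant shift of +13 (ROT13).
Decoding ung: u−13=h, n−13=a, g−13=t.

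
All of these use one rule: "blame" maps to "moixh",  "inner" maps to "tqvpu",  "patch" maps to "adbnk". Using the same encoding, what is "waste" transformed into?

hdaeh

It's a Vigenère-style cipher with numeric key [11,3,8]: position i shifts by key[i mod 3].
For waste: w+11=h, a+3=d, s+8=a, t+11=e, e+3=h.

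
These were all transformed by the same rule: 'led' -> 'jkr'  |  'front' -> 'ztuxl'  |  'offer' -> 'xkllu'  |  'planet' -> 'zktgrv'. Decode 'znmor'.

light

The output letters match the input read backwards, each shifted +6: led reversed is del. Read the word backwards and shift each letter +6.
Undoing it on znmor: shift back: z−6=t, n−6=h, m−6=g, o−6=i, r−6=l → thgil; then reverse → light.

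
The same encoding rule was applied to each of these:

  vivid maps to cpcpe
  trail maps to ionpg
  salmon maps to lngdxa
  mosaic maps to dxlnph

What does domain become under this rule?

exdnpa

v(21)→c(2) and i(8)→p(15) fit y≡23x+13 (mod 26); the inverse of 23 mod 26 is 17. Each letter's alphabet position (a=0..z=25) is mapped through 23·x+13 mod 26 — an affine cipher.
For domain: d(3)→23·3+13≡4=e; o(14)→23·14+13≡23=x; m(12)→23·12+13≡3=d; a(0)→23·0+13≡13=n; i(8)→23·8+13≡15=p; n(13)→23·13+13≡0=a (all mod 26).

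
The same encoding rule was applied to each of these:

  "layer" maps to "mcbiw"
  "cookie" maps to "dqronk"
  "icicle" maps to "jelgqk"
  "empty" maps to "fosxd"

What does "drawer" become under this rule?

etdajx

In layer: l→m is +1, a→c is +2, y→b is +3, e→i is +4 — the shift increases by 1 each position. Letter i (0-indexed) is shifted by i+1, so successive shifts are 1, 2, 3, ….
On drawer: d+1=e, r+2=t, a+3=d, w+4=a, e+5=j, r+6=x.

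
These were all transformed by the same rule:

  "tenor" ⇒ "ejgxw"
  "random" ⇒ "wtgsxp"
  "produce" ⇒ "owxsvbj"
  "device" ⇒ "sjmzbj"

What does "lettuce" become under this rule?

t(19)→e(4) and e(4)→j(9) fit y≡17x+19 (mod 26); the inverse of 17 mod 26 is 23. Each letter's alphabet position (a=0..z=25) is mapped through 17·x+19 mod 26 — an affine cipher.
On lettuce: l(11)→17·11+19≡24=y; e(4)→17·4+19≡9=j; t(19)→17·19+19≡4=e; t(19)→17·19+19≡4=e; u(20)→17·20+19≡21=v; c(2)→17·2+19≡1=b; e(4)→17·4+19≡9=j (all mod 26).

yjeevbj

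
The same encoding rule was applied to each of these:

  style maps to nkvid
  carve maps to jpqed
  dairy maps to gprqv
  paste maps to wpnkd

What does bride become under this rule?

Treating letters as 0–25, the rule is x ↦ 23x + 15 (mod 26).
For bride: b(1)→23·1+15≡12=m; r(17)→23·17+15≡16=q; i(8)→23·8+15≡17=r; d(3)→23·3+15≡6=g; e(4)→23·4+15≡3=d (all mod 26).

mqrgd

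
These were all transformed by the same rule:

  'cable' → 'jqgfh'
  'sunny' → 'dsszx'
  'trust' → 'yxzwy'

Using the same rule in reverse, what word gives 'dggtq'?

lobby

The output letters match the input read backwards, each shifted +5: cable reversed is elbac. Two steps: reverse the string, then apply a Caesar shift of +5.
Undoing it on dggtq: shift back: d−5=y, g−5=b, g−5=b, t−5=o, q−5=l → ybbol; then reverse → lobby.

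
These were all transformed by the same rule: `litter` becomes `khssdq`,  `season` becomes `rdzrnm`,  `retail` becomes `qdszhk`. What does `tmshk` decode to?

until

It's a constant shift of +25 (ROT25).
Reversing it on tmshk: t−25=u, m−25=n, s−25=t, h−25=i, k−25=l.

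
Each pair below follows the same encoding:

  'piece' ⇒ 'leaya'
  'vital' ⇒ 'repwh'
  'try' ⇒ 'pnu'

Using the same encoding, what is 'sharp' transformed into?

Every letter moves 22 places later in the alphabet, wrapping around z→a.
For sharp: s+22=o, h+22=d, a+22=w, r+22=n, p+22=l.

odwnl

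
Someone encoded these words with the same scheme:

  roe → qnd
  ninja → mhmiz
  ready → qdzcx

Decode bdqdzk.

cereal

This is a Caesar cipher with shift 25.
Decoding bdqdzk: b−25=c, d−25=e, q−25=r, d−25=e, z−25=a, k−25=l.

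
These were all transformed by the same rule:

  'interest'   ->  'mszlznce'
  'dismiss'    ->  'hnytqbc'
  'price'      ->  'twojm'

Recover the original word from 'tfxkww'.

pardon

In interest: i→m is +4, n→s is +5, t→z is +6, e→l is +7 — the shift increases by 1 each position. The shift increases by 1 at each position, starting from +4: 4, 5, 6, ….
Undoing it on tfxkww: t−4=p, f−5=a, x−6=r, k−7=d, w−8=o, w−9=n.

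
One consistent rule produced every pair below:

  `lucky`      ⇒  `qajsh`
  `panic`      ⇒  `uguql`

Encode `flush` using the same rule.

krbaq

In lucky: l→q is +5, u→a is +6, c→j is +7, k→s is +8 — the shift increases by 1 each position. Letter i (0-indexed) is shifted by i+5, so successive shifts are 5, 6, 7, ….
For flush: f+5=k, l+6=r, u+7=b, s+8=a, h+9=q.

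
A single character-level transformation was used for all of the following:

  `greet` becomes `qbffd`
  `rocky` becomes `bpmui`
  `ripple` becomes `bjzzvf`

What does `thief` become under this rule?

drjfp

The rule splits by letter class: vowels +1, consonants +10.
On thief: t(cons)+10=d, h(cons)+10=r, i(vowel)+1=j, e(vowel)+1=f, f(cons)+10=p.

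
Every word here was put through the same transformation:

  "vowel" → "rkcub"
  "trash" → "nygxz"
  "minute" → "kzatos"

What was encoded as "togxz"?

The output letters match the input read backwards, each shifted +6: vowel reversed is lewov. The word is reversed, then every letter is shifted forward by 6.
Decoding togxz: shift back: t−6=n, o−6=i, g−6=a, x−6=r, z−6=t → niart; then reverse → train.

train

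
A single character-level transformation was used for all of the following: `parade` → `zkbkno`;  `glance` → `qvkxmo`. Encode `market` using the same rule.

Each letter is shifted forward by 10 in the alphabet (a Caesar shift of +10).
For market: m+10=w, a+10=k, r+10=b, k+10=u, e+10=o, t+10=d.

wkbuod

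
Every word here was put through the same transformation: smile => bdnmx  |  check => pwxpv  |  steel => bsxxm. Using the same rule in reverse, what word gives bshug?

Each letter's alphabet position (a=0..z=25) is mapped through 17·x+7 mod 26 — an affine cipher.
Reversing it on bshug: b(1)→23·(1−7)≡18=s; s(18)→23·(18−7)≡19=t; h(7)→23·(7−7)≡0=a; u(20)→23·(20−7)≡13=n; g(6)→23·(6−7)≡3=d (all mod 26).

stand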